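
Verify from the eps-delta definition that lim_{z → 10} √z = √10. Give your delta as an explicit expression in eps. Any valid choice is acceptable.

Let eps > 0. We want delta > 0 such that 0 < |z − 10| < delta implies |√z − √10| < eps.
Multiplying by the conjugate, |√z − √10| = |z − 10|/(√z + √10).
Restrict delta ≤ 10 so that |z − 10| < 10 forces z > 0, and then √z + √10 > √10.
Hence |√z − √10| < |z − 10|/√10, which is < eps once |z − 10| < √10·eps.
Take delta = min(10, √10·eps). If 0 < |z − 10| < delta then z > 0 and |√z − √10| < |z − 10|/√10 < eps.

delta = min(10, √10·eps)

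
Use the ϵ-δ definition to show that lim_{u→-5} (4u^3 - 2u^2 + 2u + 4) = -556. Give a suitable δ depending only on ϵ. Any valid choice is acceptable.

δ = min(1, ϵ/388)

Suppose ϵ > 0. We want δ > 0 such that 0 < |u + 5| < δ implies |(4u^3 - 2u^2 + 2u + 4) + 556| < ϵ.
(4u^3 - 2u^2 + 2u + 4) + 556 = 4u^3 - 2u^2 + 2u + 560 = (u + 5)(4u^2 - 22u + 112).
So |(4u^3 - 2u^2 + 2u + 4) + 556| = |u + 5|·|4u^2 - 22u + 112|.
Require δ ≤ 1. Then |u + 5| < 1 gives |u| < 6, and by the triangle inequality |4u^2 - 22u + 112| ≤ 4·6^2 + 22·6 + 112 = 388.
Hence |(4u^3 - 2u^2 + 2u + 4) + 556| ≤ 388|u + 5| < ϵ provided |u + 5| < ϵ/388.
Take δ = min(1, ϵ/388). Then 0 < |u + 5| < δ gives both |u + 5| < 1 and |u + 5| < ϵ/388, so |(4u^3 - 2u^2 + 2u + 4) + 556| < ϵ.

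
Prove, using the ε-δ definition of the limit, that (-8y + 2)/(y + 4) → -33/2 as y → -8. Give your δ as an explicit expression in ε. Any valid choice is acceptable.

Let ε > 0. We want δ > 0 with 0 < |y + 8| < δ ⇒ |(-8y + 2)/(y + 4) + 33/2| < ε.
Combining over a common denominator, (-8y + 2)/(y + 4) + 33/2 = [(-8y + 2)·(-4) − 66·(y + 4)] / [(-4)·(y + 4)] = -34(y + 8) / ((-4)(y + 4)).
So |(-8y + 2)/(y + 4) + 33/2| = 34|y + 8| / (4·|y + 4|).
Require δ ≤ 2, so |y + 4| ≥ |-4| − |y + 8| > 4 − 2 = 2.
Hence |(-8y + 2)/(y + 4) + 33/2| < 34|y + 8|/(4·2) = (17/4)|y + 8|, which is < ε once |y + 8| < (4/17)ε.
Take δ = min(2, (4/17)ε). Then 0 < |y + 8| < δ forces both bounds, so |(-8y + 2)/(y + 4) + 33/2| < ε.

δ = min(2, (4/17)ε)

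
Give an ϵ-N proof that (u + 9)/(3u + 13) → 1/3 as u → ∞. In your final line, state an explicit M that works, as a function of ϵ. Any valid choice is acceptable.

M = (14/9)/ϵ

Fix ϵ > 0. We seek M > 0 such that u > M implies |(u + 9)/(3u + 13) − (1/3)| < ϵ.
(u + 9)/(3u + 13) − (1/3) = (3(u + 9) − (3u + 13)) / (3(3u + 13)) = 14/(3(3u + 13)).
For u > 0 we have 3u + 13 > 3u, so |(u + 9)/(3u + 13) − (1/3)| = 14/(3(3u + 13)) < 14/(3·3u) = (14/9)/u.
Thus |(u + 9)/(3u + 13) − (1/3)| < ϵ whenever u > (14/9)/ϵ.
Take M = (14/9)/ϵ. If u > M then |(u + 9)/(3u + 13) − (1/3)| < (14/9)/u < ϵ.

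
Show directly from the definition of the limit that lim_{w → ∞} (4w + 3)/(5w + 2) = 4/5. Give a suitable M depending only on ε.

Let ε > 0. We seek M > 0 such that w > M implies |(4w + 3)/(5w + 2) − (4/5)| < ε.
(4w + 3)/(5w + 2) − (4/5) = (5(4w + 3) − 4(5w + 2)) / (5(5w + 2)) = 7/(5(5w + 2)).
For w > 0 we have 5w + 2 > 5w, so |(4w + 3)/(5w + 2) − (4/5)| = 7/(5(5w + 2)) < 7/(5·5w) = (7/25)/w.
Thus |(4w + 3)/(5w + 2) − (4/5)| < ε whenever w > (7/25)/ε.
Take M = (7/25)/ε. If w > M then |(4w + 3)/(5w + 2) − (4/5)| < (7/25)/w < ε.

M = (7/25)/ε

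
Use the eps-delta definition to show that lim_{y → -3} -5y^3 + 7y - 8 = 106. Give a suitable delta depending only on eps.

delta = min(1, eps/178)

Fix eps > 0. We want delta > 0 such that 0 < |y + 3| < delta implies |(-5y^3 + 7y - 8) − 106| < eps.
(-5y^3 + 7y - 8) − 106 = -5y^3 + 7y - 114 = (y + 3)(-5y^2 + 15y - 38).
So |(-5y^3 + 7y - 8) − 106| = |y + 3|·|-5y^2 + 15y - 38|.
Assume first that |y + 3| < 1, so |y| < 4. Then |-5y^2 + 15y - 38| ≤ 5·4^2 + 15·4 + 38 = 178.
Hence |(-5y^3 + 7y - 8) − 106| ≤ 178|y + 3| < eps provided |y + 3| < eps/178.
Choosing delta = min(1, eps/178) ensures both conditions, hence |(-5y^3 + 7y - 8) − 106| < eps.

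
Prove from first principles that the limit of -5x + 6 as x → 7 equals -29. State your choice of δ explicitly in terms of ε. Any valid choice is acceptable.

Suppose ε > 0. We need δ > 0 so that 0 < |x − 7| < δ implies |(-5x + 6) + 29| < ε.
Since (-5x + 6) + 29 = -5(x − 7), we have |(-5x + 6) + 29| = 5|x − 7|.
Thus it suffices that |x − 7| < ε/5.
Choosing δ = ε/5 gives |(-5x + 6) + 29| = 5|x − 7| < ε whenever |x − 7| < δ.

δ = ε/5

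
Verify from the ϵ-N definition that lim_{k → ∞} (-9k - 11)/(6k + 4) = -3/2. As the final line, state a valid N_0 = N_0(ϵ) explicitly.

Fix ϵ > 0. For k ≥ 1, |(-9k - 11)/(6k + 4) + 3/2| = |-30|/(6(6k + 4)) = 30/(6(6k + 4)).
Since 6k + 4 ≥ 6k for k ≥ 1, this is ≤ 30/(6·6k) = (5/6)/k.
So |(-9k - 11)/(6k + 4) + 3/2| < ϵ whenever k > (5/6)/ϵ.
Take N_0 = (5/6)/ϵ. If k > N_0 then |(-9k - 11)/(6k + 4) + 3/2| ≤ (5/6)/k < ϵ.

N_0 = (5/6)/ϵ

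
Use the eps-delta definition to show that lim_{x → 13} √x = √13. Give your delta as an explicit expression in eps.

delta = min(13, √13·eps)

Let eps > 0 be given. We want delta > 0 such that 0 < |x − 13| < delta implies |√x − √13| < eps.
Multiplying by the conjugate, |√x − √13| = |x − 13|/(√x + √13).
Restrict delta ≤ 13 so that |x − 13| < 13 forces x > 0, and then √x + √13 > √13.
Hence |√x − √13| < |x − 13|/√13, which is < eps once |x − 13| < √13·eps.
Take delta = min(13, √13·eps). If 0 < |x − 13| < delta then x > 0 and |√x − √13| < |x − 13|/√13 < eps.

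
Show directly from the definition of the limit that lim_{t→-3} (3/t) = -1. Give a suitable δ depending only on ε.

δ = min(3/2, (3/2)ε)

Suppose ε > 0. We seek δ > 0 such that 0 < |t + 3| < δ implies |3/t + 1| < ε.
|3/t + 1| = 3·|-3 − t|/(3·|t|) = 3|t + 3|/(3|t|).
Restrict δ ≤ 3/2. Then |t + 3| < 3/2 gives |t| > 3/2, so 3|t| > 9/2.
Then |3/t + 1| < 3|t + 3|/(9/2), which is < ε when |t + 3| < (3/2)ε.
Take δ = min(3/2, (3/2)ε). Then 0 < |t + 3| < δ gives both |t + 3| < 3/2 and |t + 3| < (3/2)ε, so |3/t + 1| < ε.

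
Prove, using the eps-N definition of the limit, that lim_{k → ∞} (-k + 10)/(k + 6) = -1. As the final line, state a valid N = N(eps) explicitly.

Let eps > 0 be given. For k ≥ 1, |(-k + 10)/(k + 6) + 1| = |16|/((k + 6)) = 16/((k + 6)).
Since k + 6 ≥ k for k ≥ 1, this is ≤ 16/(k) = 16/k.
So |(-k + 10)/(k + 6) + 1| < eps whenever k > 16/eps.
Take N = 16/eps. If k > N then |(-k + 10)/(k + 6) + 1| ≤ 16/k < eps.

N = 16/eps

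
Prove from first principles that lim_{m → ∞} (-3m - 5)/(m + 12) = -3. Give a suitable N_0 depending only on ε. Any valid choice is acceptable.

N_0 = 31/ε

Let ε > 0. For m ≥ 1, |(-3m - 5)/(m + 12) + 3| = |31|/((m + 12)) = 31/((m + 12)).
Since m + 12 ≥ m for m ≥ 1, this is ≤ 31/(m) = 31/m.
So |(-3m - 5)/(m + 12) + 3| < ε whenever m > 31/ε.
Take N_0 = 31/ε. If m > N_0 then |(-3m - 5)/(m + 12) + 3| ≤ 31/m < ε.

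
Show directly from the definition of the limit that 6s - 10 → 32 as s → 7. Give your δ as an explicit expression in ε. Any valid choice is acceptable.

δ = ε/6

Let ε > 0. We need δ > 0 so that 0 < |s − 7| < δ implies |(6s - 10) − 32| < ε.
|(6s - 10) − 32| = |6s - 42| = 6|s − 7|.
So 6|s − 7| < ε exactly when |s − 7| < ε/6.
Take δ = ε/6. If 0 < |s − 7| < δ then |(6s - 10) − 32| = 6|s − 7| < 6·(ε/6) = ε.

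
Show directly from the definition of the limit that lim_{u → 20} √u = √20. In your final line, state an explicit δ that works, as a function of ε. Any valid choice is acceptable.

Fix ε > 0. We want δ > 0 such that 0 < |u − 20| < δ implies |√u − √20| < ε.
Rationalise: √u − √20 = (u − 20)/(√u + √20), so |√u − √20| = |u − 20|/(√u + √20).
Restrict δ ≤ 20 so that |u − 20| < 20 forces u > 0, and then √u + √20 > √20.
Hence |√u − √20| < |u − 20|/√20, which is < ε once |u − 20| < √20·ε.
Take δ = min(20, √20·ε). If 0 < |u − 20| < δ then u > 0 and |√u − √20| < |u − 20|/√20 < ε.

δ = min(20, √20·ε)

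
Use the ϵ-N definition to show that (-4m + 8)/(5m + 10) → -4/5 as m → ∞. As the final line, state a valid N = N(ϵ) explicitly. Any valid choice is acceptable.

Fix ϵ > 0. For m ≥ 1, |(-4m + 8)/(5m + 10) + 4/5| = |80|/(5(5m + 10)) = 80/(5(5m + 10)).
Since 5m + 10 ≥ 5m for m ≥ 1, this is ≤ 80/(5·5m) = (16/5)/m.
So |(-4m + 8)/(5m + 10) + 4/5| < ϵ whenever m > (16/5)/ϵ.
Take N = (16/5)/ϵ. If m > N then |(-4m + 8)/(5m + 10) + 4/5| ≤ (16/5)/m < ϵ.

N = (16/5)/ϵ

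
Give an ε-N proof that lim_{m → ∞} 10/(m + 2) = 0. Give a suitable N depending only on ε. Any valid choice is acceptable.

N = 10/ε

Suppose ε > 0. For m ≥ 1, |10/(m + 2) − 0| = 10/(m + 2) ≤ 10/m.
We need 10/m < ε, i.e. m > 10/ε.
Take N = 10/ε. If m > N then |10/(m + 2)| ≤ 10/m < ε.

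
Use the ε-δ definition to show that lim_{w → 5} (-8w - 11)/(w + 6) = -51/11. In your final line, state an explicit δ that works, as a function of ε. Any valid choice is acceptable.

δ = min(11/2, (121/74)ε)

Let ε > 0 be given. We want δ > 0 with 0 < |w − 5| < δ ⇒ |(-8w - 11)/(w + 6) + 51/11| < ε.
Combining over a common denominator, (-8w - 11)/(w + 6) + 51/11 = [(-8w - 11)·11 − (-51)·(w + 6)] / [11·(w + 6)] = -37(w − 5) / (11(w + 6)).
So |(-8w - 11)/(w + 6) + 51/11| = 37|w − 5| / (11·|w + 6|).
Restrict δ ≤ 11/2. Then |w − 5| < 11/2 gives |w + 6| = |(w − 5) + 11| ≥ 11 − 11/2 = 11/2.
Hence |(-8w - 11)/(w + 6) + 51/11| < 37|w − 5|/(11·(11/2)) = (74/121)|w − 5|, which is < ε once |w − 5| < (121/74)ε.
Take δ = min(11/2, (121/74)ε). Then 0 < |w − 5| < δ forces both bounds, so |(-8w - 11)/(w + 6) + 51/11| < ε.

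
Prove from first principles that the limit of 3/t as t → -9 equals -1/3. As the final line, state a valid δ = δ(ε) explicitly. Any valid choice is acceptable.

Fix ε > 0. We seek δ > 0 such that 0 < |t + 9| < δ implies |3/t + 1/3| < ε.
|3/t + 1/3| = 3·|-9 − t|/(9·|t|) = 3|t + 9|/(9|t|).
Require δ ≤ 9/2 so that |t| > 9 − 9/2 = 9/2, hence 9|t| > 81/2.
Then |3/t + 1/3| < 3|t + 9|/(81/2), which is < ε when |t + 9| < (27/2)ε.
Take δ = min(9/2, (27/2)ε). Then 0 < |t + 9| < δ gives both |t + 9| < 9/2 and |t + 9| < (27/2)ε, so |3/t + 1/3| < ε.

δ = min(9/2, (27/2)ε)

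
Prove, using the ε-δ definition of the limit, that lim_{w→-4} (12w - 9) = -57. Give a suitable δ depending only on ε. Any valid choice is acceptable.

Fix ε > 0. We need δ > 0 so that 0 < |w + 4| < δ implies |(12w - 9) + 57| < ε.
Since (12w - 9) + 57 = 12(w + 4), we have |(12w - 9) + 57| = 12|w + 4|.
So 12|w + 4| < ε exactly when |w + 4| < ε/12.
Take δ = ε/12. If 0 < |w + 4| < δ then |(12w - 9) + 57| = 12|w + 4| < 12·(ε/12) = ε.

δ = ε/12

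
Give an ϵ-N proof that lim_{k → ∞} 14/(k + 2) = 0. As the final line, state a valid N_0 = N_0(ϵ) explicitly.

N_0 = 14/ϵ

Let ϵ > 0 be given. For k ≥ 1, |14/(k + 2) − 0| = 14/(k + 2) ≤ 14/k.
We need 14/k < ϵ, i.e. k > 14/ϵ.
Take N_0 = 14/ϵ. If k > N_0 then |14/(k + 2)| ≤ 14/k < ϵ.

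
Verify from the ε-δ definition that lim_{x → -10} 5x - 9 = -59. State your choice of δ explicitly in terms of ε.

δ = ε/5

Fix ε > 0. We need δ > 0 so that 0 < |x + 10| < δ implies |(5x - 9) + 59| < ε.
Since (5x - 9) + 59 = 5(x + 10), we have |(5x - 9) + 59| = 5|x + 10|.
So 5|x + 10| < ε exactly when |x + 10| < ε/5.
Take δ = ε/5. If 0 < |x + 10| < δ then |(5x - 9) + 59| = 5|x + 10| < 5·(ε/5) = ε.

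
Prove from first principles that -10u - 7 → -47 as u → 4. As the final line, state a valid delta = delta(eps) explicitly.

delta = eps/10

Let eps > 0 be given. We need delta > 0 so that 0 < |u − 4| < delta implies |(-10u - 7) + 47| < eps.
Since (-10u - 7) + 47 = -10(u − 4), we have |(-10u - 7) + 47| = 10|u − 4|.
So 10|u − 4| < eps exactly when |u − 4| < eps/10.
Choosing delta = eps/10 gives |(-10u - 7) + 47| = 10|u − 4| < eps whenever |u − 4| < delta.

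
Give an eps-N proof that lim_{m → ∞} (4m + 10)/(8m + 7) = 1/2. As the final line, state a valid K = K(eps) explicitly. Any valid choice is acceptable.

K = (13/16)/eps

Fix eps > 0. For m ≥ 1, |(4m + 10)/(8m + 7) − (1/2)| = |52|/(8(8m + 7)) = 52/(8(8m + 7)).
Since 8m + 7 ≥ 8m for m ≥ 1, this is ≤ 52/(8·8m) = (13/16)/m.
So |(4m + 10)/(8m + 7) − (1/2)| < eps whenever m > (13/16)/eps.
Take K = (13/16)/eps. If m > K then |(4m + 10)/(8m + 7) − (1/2)| ≤ (13/16)/m < eps.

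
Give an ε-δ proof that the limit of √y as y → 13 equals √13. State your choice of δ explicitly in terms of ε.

δ = min(13, √13·ε)

Let ε > 0. We want δ > 0 such that 0 < |y − 13| < δ implies |√y − √13| < ε.
Rationalise: √y − √13 = (y − 13)/(√y + √13), so |√y − √13| = |y − 13|/(√y + √13).
Restrict δ ≤ 13 so that |y − 13| < 13 forces y > 0, and then √y + √13 > √13.
Hence |√y − √13| < |y − 13|/√13, which is < ε once |y − 13| < √13·ε.
Take δ = min(13, √13·ε). If 0 < |y − 13| < δ then y > 0 and |√y − √13| < |y − 13|/√13 < ε.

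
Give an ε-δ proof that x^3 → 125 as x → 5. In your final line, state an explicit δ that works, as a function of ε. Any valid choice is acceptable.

Suppose ε > 0. We seek δ > 0 with 0 < |x − 5| < δ ⇒ |x^3 − 125| < ε.
Factor: x^3 − 125 = (x − 5)(x^2 + 5x + 25), so |x^3 − 125| = |x − 5|·|x^2 + 5x + 25|.
Impose δ ≤ 2 so that |x| < 7; then |x^2 + 5x + 25| ≤ 109.
Hence |x^3 − 125| ≤ 109|x − 5|, which is < ε once |x − 5| < ε/109.
Take δ = min(2, ε/109). If 0 < |x − 5| < δ then both bounds hold and |x^3 − 125| ≤ 109|x − 5| < 109·(ε/109) = ε.

δ = min(2, ε/109)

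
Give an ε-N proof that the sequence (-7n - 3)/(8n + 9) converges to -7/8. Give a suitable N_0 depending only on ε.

N_0 = (39/64)/ε

Fix ε > 0. For n ≥ 1, |(-7n - 3)/(8n + 9) + 7/8| = |39|/(8(8n + 9)) = 39/(8(8n + 9)).
Since 8n + 9 ≥ 8n for n ≥ 1, this is ≤ 39/(8·8n) = (39/64)/n.
So |(-7n - 3)/(8n + 9) + 7/8| < ε whenever n > (39/64)/ε.
Take N_0 = (39/64)/ε. If n > N_0 then |(-7n - 3)/(8n + 9) + 7/8| ≤ (39/64)/n < ε.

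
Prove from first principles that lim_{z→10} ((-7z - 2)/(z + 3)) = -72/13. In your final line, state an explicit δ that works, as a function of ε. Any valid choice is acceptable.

Let ε > 0. We want δ > 0 with 0 < |z − 10| < δ ⇒ |(-7z - 2)/(z + 3) + 72/13| < ε.
Combining over a common denominator, (-7z - 2)/(z + 3) + 72/13 = [(-7z - 2)·13 − (-72)·(z + 3)] / [13·(z + 3)] = -19(z − 10) / (13(z + 3)).
So |(-7z - 2)/(z + 3) + 72/13| = 19|z − 10| / (13·|z + 3|).
Restrict δ ≤ 13/2. Then |z − 10| < 13/2 gives |z + 3| = |(z − 10) + 13| ≥ 13 − 13/2 = 13/2.
Hence |(-7z - 2)/(z + 3) + 72/13| < 19|z − 10|/(13·(13/2)) = (38/169)|z − 10|, which is < ε once |z − 10| < (169/38)ε.
Take δ = min(13/2, (169/38)ε). Then 0 < |z − 10| < δ forces both bounds, so |(-7z - 2)/(z + 3) + 72/13| < ε.

δ = min(13/2, (169/38)ε)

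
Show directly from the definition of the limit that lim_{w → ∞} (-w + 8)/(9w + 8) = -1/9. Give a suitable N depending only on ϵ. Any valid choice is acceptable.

Let ϵ > 0. We seek N > 0 such that w > N implies |(-w + 8)/(9w + 8) + 1/9| < ϵ.
(-w + 8)/(9w + 8) + 1/9 = (9(-w + 8) − (-1)(9w + 8)) / (9(9w + 8)) = 80/(9(9w + 8)).
For w > 0 we have 9w + 8 > 9w, so |(-w + 8)/(9w + 8) + 1/9| = 80/(9(9w + 8)) < 80/(9·9w) = (80/81)/w.
Thus |(-w + 8)/(9w + 8) + 1/9| < ϵ whenever w > (80/81)/ϵ.
Take N = (80/81)/ϵ. If w > N then |(-w + 8)/(9w + 8) + 1/9| < (80/81)/w < ϵ.

N = (80/81)/ϵ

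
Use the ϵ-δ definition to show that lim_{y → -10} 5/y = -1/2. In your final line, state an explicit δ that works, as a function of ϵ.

δ = min(5, 10ϵ)

Let ϵ > 0 be given. We seek δ > 0 such that 0 < |y + 10| < δ implies |5/y + 1/2| < ϵ.
|5/y + 1/2| = 5·|-10 − y|/(10·|y|) = 5|y + 10|/(10|y|).
Require δ ≤ 5 so that |y| > 10 − 5 = 5, hence 10|y| > 50.
Then |5/y + 1/2| < 5|y + 10|/50, which is < ϵ when |y + 10| < 10ϵ.
Take δ = min(5, 10ϵ). Then 0 < |y + 10| < δ gives both |y + 10| < 5 and |y + 10| < 10ϵ, so |5/y + 1/2| < ϵ.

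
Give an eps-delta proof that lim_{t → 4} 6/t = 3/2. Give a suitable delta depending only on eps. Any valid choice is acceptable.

delta = min(2, (4/3)eps)

Suppose eps > 0. We seek delta > 0 such that 0 < |t − 4| < delta implies |6/t − (3/2)| < eps.
|6/t − (3/2)| = 6·|4 − t|/(4·|t|) = 6|t − 4|/(4|t|).
Restrict delta ≤ 2. Then |t − 4| < 2 gives |t| > 2, so 4|t| > 8.
Then |6/t − (3/2)| < 6|t − 4|/8, which is < eps when |t − 4| < (4/3)eps.
Take delta = min(2, (4/3)eps). Then 0 < |t − 4| < delta gives both |t − 4| < 2 and |t − 4| < (4/3)eps, so |6/t − (3/2)| < eps.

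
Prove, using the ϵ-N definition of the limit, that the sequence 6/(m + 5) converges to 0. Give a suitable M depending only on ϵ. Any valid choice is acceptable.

Suppose ϵ > 0. For m ≥ 1, |6/(m + 5) − 0| = 6/(m + 5) ≤ 6/m.
We need 6/m < ϵ, i.e. m > 6/ϵ.
Take M = 6/ϵ. If m > M then |6/(m + 5)| ≤ 6/m < ϵ.

M = 6/ϵ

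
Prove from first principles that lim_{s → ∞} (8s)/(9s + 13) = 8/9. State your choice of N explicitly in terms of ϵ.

N = (104/81)/ϵ

Let ϵ > 0. We seek N > 0 such that s > N implies |(8s)/(9s + 13) − (8/9)| < ϵ.
(8s)/(9s + 13) − (8/9) = (9(8s) − 8(9s + 13)) / (9(9s + 13)) = -104/(9(9s + 13)).
For s > 0 we have 9s + 13 > 9s, so |(8s)/(9s + 13) − (8/9)| = 104/(9(9s + 13)) < 104/(9·9s) = (104/81)/s.
Thus |(8s)/(9s + 13) − (8/9)| < ϵ whenever s > (104/81)/ϵ.
Take N = (104/81)/ϵ. If s > N then |(8s)/(9s + 13) − (8/9)| < (104/81)/s < ϵ.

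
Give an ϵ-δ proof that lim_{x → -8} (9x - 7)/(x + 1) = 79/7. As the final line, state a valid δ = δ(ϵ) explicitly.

δ = min(7/2, (49/32)ϵ)

Suppose ϵ > 0. We want δ > 0 with 0 < |x + 8| < δ ⇒ |(9x - 7)/(x + 1) − (79/7)| < ϵ.
Combining over a common denominator, (9x - 7)/(x + 1) − (79/7) = [(9x - 7)·(-7) − (-79)·(x + 1)] / [(-7)·(x + 1)] = 16(x + 8) / ((-7)(x + 1)).
So |(9x - 7)/(x + 1) − (79/7)| = 16|x + 8| / (7·|x + 1|).
Restrict δ ≤ 7/2. Then |x + 8| < 7/2 gives |x + 1| = |(x + 8) + (-7)| ≥ 7 − 7/2 = 7/2.
Hence |(9x - 7)/(x + 1) − (79/7)| < 16|x + 8|/(7·(7/2)) = (32/49)|x + 8|, which is < ϵ once |x + 8| < (49/32)ϵ.
Take δ = min(7/2, (49/32)ϵ). Then 0 < |x + 8| < δ forces both bounds, so |(9x - 7)/(x + 1) − (79/7)| < ϵ.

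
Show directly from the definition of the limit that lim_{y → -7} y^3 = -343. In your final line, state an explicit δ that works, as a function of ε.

Fix ε > 0. We seek δ > 0 with 0 < |y + 7| < δ ⇒ |y^3 + 343| < ε.
Factor: y^3 + 343 = (y + 7)(y^2 - 7y + 49), so |y^3 + 343| = |y + 7|·|y^2 - 7y + 49|.
Restrict δ ≤ 2. Then |y + 7| < 2 gives |y| < 9, so by the triangle inequality |y^2 - 7y + 49| ≤ 9^2 + 7·9 + 49 = 193.
Hence |y^3 + 343| ≤ 193|y + 7|, which is < ε once |y + 7| < ε/193.
Take δ = min(2, ε/193). If 0 < |y + 7| < δ then both bounds hold and |y^3 + 343| ≤ 193|y + 7| < 193·(ε/193) = ε.

δ = min(2, ε/193)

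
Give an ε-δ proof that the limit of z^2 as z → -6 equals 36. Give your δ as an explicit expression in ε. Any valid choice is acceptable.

Let ε > 0 be given. We seek δ > 0 with 0 < |z + 6| < δ ⇒ |z^2 − 36| < ε.
Factor: z^2 − 36 = (z + 6)(z - 6), so |z^2 − 36| = |z + 6|·|z - 6|.
Impose δ ≤ 1 so that |z| < 7; then |z - 6| ≤ 13.
Hence |z^2 − 36| ≤ 13|z + 6|, which is < ε once |z + 6| < ε/13.
Take δ = min(1, ε/13). If 0 < |z + 6| < δ then both bounds hold and |z^2 − 36| ≤ 13|z + 6| < 13·(ε/13) = ε.

δ = min(1, ε/13)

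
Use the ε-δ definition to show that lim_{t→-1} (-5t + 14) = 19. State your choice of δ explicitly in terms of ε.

δ = ε/5

Let ε > 0 be given. We need δ > 0 so that 0 < |t + 1| < δ implies |(-5t + 14) − 19| < ε.
|(-5t + 14) − 19| = |-5t - 5| = 5|t + 1|.
Thus it suffices that |t + 1| < ε/5.
Choosing δ = ε/5 gives |(-5t + 14) − 19| = 5|t + 1| < ε whenever |t + 1| < δ.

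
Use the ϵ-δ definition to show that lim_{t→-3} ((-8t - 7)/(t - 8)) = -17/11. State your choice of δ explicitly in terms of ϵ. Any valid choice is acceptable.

Fix ϵ > 0. We want δ > 0 with 0 < |t + 3| < δ ⇒ |(-8t - 7)/(t - 8) + 17/11| < ϵ.
Combining over a common denominator, (-8t - 7)/(t - 8) + 17/11 = [(-8t - 7)·(-11) − 17·(t - 8)] / [(-11)·(t - 8)] = 71(t + 3) / ((-11)(t - 8)).
So |(-8t - 7)/(t - 8) + 17/11| = 71|t + 3| / (11·|t − 8|).
Require δ ≤ 11/2, so |t − 8| ≥ |-11| − |t + 3| > 11 − 11/2 = 11/2.
Hence |(-8t - 7)/(t - 8) + 17/11| < 71|t + 3|/(11·(11/2)) = (142/121)|t + 3|, which is < ϵ once |t + 3| < (121/142)ϵ.
Take δ = min(11/2, (121/142)ϵ). Then 0 < |t + 3| < δ forces both bounds, so |(-8t - 7)/(t - 8) + 17/11| < ϵ.

δ = min(11/2, (121/142)ϵ)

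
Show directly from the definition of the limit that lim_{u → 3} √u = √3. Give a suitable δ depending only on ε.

Suppose ε > 0. We want δ > 0 such that 0 < |u − 3| < δ implies |√u − √3| < ε.
Rationalise: √u − √3 = (u − 3)/(√u + √3), so |√u − √3| = |u − 3|/(√u + √3).
Restrict δ ≤ 3 so that |u − 3| < 3 forces u > 0, and then √u + √3 > √3.
Hence |√u − √3| < |u − 3|/√3, which is < ε once |u − 3| < √3·ε.
Take δ = min(3, √3·ε). If 0 < |u − 3| < δ then u > 0 and |√u − √3| < |u − 3|/√3 < ε.

δ = min(3, √3·ε)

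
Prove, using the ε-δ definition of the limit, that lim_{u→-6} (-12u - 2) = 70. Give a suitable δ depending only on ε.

Let ε > 0 be given. We need δ > 0 so that 0 < |u + 6| < δ implies |(-12u - 2) − 70| < ε.
Since (-12u - 2) − 70 = -12(u + 6), we have |(-12u - 2) − 70| = 12|u + 6|.
So 12|u + 6| < ε exactly when |u + 6| < ε/12.
Take δ = ε/12. If 0 < |u + 6| < δ then |(-12u - 2) − 70| = 12|u + 6| < 12·(ε/12) = ε.

δ = ε/12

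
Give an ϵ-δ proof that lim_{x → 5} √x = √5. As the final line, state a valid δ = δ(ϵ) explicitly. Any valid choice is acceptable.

Let ϵ > 0 be given. We want δ > 0 such that 0 < |x − 5| < δ implies |√x − √5| < ϵ.
Multiplying by the conjugate, |√x − √5| = |x − 5|/(√x + √5).
Restrict δ ≤ 5 so that |x − 5| < 5 forces x > 0, and then √x + √5 > √5.
Hence |√x − √5| < |x − 5|/√5, which is < ϵ once |x − 5| < √5·ϵ.
Take δ = min(5, √5·ϵ). If 0 < |x − 5| < δ then x > 0 and |√x − √5| < |x − 5|/√5 < ϵ.

δ = min(5, √5·ϵ)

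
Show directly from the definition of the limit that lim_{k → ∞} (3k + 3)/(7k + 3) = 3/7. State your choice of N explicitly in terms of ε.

N = (12/49)/ε

Let ε > 0 be given. For k ≥ 1, |(3k + 3)/(7k + 3) − (3/7)| = |12|/(7(7k + 3)) = 12/(7(7k + 3)).
Since 7k + 3 ≥ 7k for k ≥ 1, this is ≤ 12/(7·7k) = (12/49)/k.
So |(3k + 3)/(7k + 3) − (3/7)| < ε whenever k > (12/49)/ε.
Take N = (12/49)/ε. If k > N then |(3k + 3)/(7k + 3) − (3/7)| ≤ (12/49)/k < ε.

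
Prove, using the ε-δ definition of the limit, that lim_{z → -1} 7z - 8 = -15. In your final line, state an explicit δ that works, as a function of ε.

δ = ε/7

Suppose ε > 0. We need δ > 0 so that 0 < |z + 1| < δ implies |(7z - 8) + 15| < ε.
|(7z - 8) + 15| = |7z + 7| = 7|z + 1|.
Thus it suffices that |z + 1| < ε/7.
Choosing δ = ε/7 gives |(7z - 8) + 15| = 7|z + 1| < ε whenever |z + 1| < δ.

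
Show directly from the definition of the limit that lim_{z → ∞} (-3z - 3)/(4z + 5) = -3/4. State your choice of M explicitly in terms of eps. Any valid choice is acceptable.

Let eps > 0 be given. We seek M > 0 such that z > M implies |(-3z - 3)/(4z + 5) + 3/4| < eps.
(-3z - 3)/(4z + 5) + 3/4 = (4(-3z - 3) − (-3)(4z + 5)) / (4(4z + 5)) = 3/(4(4z + 5)).
For z > 0 we have 4z + 5 > 4z, so |(-3z - 3)/(4z + 5) + 3/4| = 3/(4(4z + 5)) < 3/(4·4z) = (3/16)/z.
Thus |(-3z - 3)/(4z + 5) + 3/4| < eps whenever z > (3/16)/eps.
Take M = (3/16)/eps. If z > M then |(-3z - 3)/(4z + 5) + 3/4| < (3/16)/z < eps.

M = (3/16)/eps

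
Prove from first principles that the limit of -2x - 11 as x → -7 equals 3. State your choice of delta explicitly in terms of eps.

delta = eps/2

Fix eps > 0. We need delta > 0 so that 0 < |x + 7| < delta implies |(-2x - 11) − 3| < eps.
Since (-2x - 11) − 3 = -2(x + 7), we have |(-2x - 11) − 3| = 2|x + 7|.
So 2|x + 7| < eps exactly when |x + 7| < eps/2.
Choosing delta = eps/2 gives |(-2x - 11) − 3| = 2|x + 7| < eps whenever |x + 7| < delta.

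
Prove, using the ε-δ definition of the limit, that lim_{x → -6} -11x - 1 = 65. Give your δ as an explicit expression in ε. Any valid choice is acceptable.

δ = ε/11

Let ε > 0. We need δ > 0 so that 0 < |x + 6| < δ implies |(-11x - 1) − 65| < ε.
Since (-11x - 1) − 65 = -11(x + 6), we have |(-11x - 1) − 65| = 11|x + 6|.
So 11|x + 6| < ε exactly when |x + 6| < ε/11.
Take δ = ε/11. If 0 < |x + 6| < δ then |(-11x - 1) − 65| = 11|x + 6| < 11·(ε/11) = ε.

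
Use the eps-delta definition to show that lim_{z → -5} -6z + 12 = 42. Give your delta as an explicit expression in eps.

Let eps > 0. We need delta > 0 so that 0 < |z + 5| < delta implies |(-6z + 12) − 42| < eps.
Since (-6z + 12) − 42 = -6(z + 5), we have |(-6z + 12) − 42| = 6|z + 5|.
Thus it suffices that |z + 5| < eps/6.
Choosing delta = eps/6 gives |(-6z + 12) − 42| = 6|z + 5| < eps whenever |z + 5| < delta.

delta = eps/6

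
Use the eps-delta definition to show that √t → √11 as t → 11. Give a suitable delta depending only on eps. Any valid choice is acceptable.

Fix eps > 0. We want delta > 0 such that 0 < |t − 11| < delta implies |√t − √11| < eps.
Multiplying by the conjugate, |√t − √11| = |t − 11|/(√t + √11).
Restrict delta ≤ 11 so that |t − 11| < 11 forces t > 0, and then √t + √11 > √11.
Hence |√t − √11| < |t − 11|/√11, which is < eps once |t − 11| < √11·eps.
Take delta = min(11, √11·eps). If 0 < |t − 11| < delta then t > 0 and |√t − √11| < |t − 11|/√11 < eps.

delta = min(11, √11·eps)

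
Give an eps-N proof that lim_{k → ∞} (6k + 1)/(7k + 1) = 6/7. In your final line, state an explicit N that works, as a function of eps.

N = (1/49)/eps

Let eps > 0. For k ≥ 1, |(6k + 1)/(7k + 1) − (6/7)| = |1|/(7(7k + 1)) = 1/(7(7k + 1)).
Since 7k + 1 ≥ 7k for k ≥ 1, this is ≤ 1/(7·7k) = (1/49)/k.
So |(6k + 1)/(7k + 1) − (6/7)| < eps whenever k > (1/49)/eps.
Take N = (1/49)/eps. If k > N then |(6k + 1)/(7k + 1) − (6/7)| ≤ (1/49)/k < eps.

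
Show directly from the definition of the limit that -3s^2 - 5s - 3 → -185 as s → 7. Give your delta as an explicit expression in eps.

delta = min(1, eps/50)

Let eps > 0. We want delta > 0 such that 0 < |s − 7| < delta implies |(-3s^2 - 5s - 3) + 185| < eps.
(-3s^2 - 5s - 3) + 185 = -3s^2 - 5s + 182 = (s − 7)(-3s - 26).
So |(-3s^2 - 5s - 3) + 185| = |s − 7|·|-3s - 26|.
Require delta ≤ 1. Then |s − 7| < 1 gives |s| < 8, and by the triangle inequality |-3s - 26| ≤ 3·8 + 26 = 50.
Hence |(-3s^2 - 5s - 3) + 185| ≤ 50|s − 7| < eps provided |s − 7| < eps/50.
Choosing delta = min(1, eps/50) ensures both conditions, hence |(-3s^2 - 5s - 3) + 185| < eps.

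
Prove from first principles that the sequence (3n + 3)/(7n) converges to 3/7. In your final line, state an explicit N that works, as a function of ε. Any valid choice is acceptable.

Fix ε > 0. For n ≥ 1, |(3n + 3)/(7n) − (3/7)| = |21|/(7(7n)) = 21/(7(7n)).
Since 7n ≥ 7n for n ≥ 1, this is ≤ 21/(7·7n) = (3/7)/n.
So |(3n + 3)/(7n) − (3/7)| < ε whenever n > (3/7)/ε.
Take N = (3/7)/ε. If n > N then |(3n + 3)/(7n) − (3/7)| ≤ (3/7)/n < ε.

N = (3/7)/ε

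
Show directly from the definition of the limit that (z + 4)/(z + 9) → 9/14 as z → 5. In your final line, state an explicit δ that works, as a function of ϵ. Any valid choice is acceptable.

δ = min(7, (98/5)ϵ)

Fix ϵ > 0. We want δ > 0 with 0 < |z − 5| < δ ⇒ |(z + 4)/(z + 9) − (9/14)| < ϵ.
Combining over a common denominator, (z + 4)/(z + 9) − (9/14) = [(z + 4)·14 − 9·(z + 9)] / [14·(z + 9)] = 5(z − 5) / (14(z + 9)).
So |(z + 4)/(z + 9) − (9/14)| = 5|z − 5| / (14·|z + 9|).
Require δ ≤ 7, so |z + 9| ≥ |14| − |z − 5| > 14 − 7 = 7.
Hence |(z + 4)/(z + 9) − (9/14)| < 5|z − 5|/(14·7) = (5/98)|z − 5|, which is < ϵ once |z − 5| < (98/5)ϵ.
Take δ = min(7, (98/5)ϵ). Then 0 < |z − 5| < δ forces both bounds, so |(z + 4)/(z + 9) − (9/14)| < ϵ.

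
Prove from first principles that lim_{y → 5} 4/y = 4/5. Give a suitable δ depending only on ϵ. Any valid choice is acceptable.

Fix ϵ > 0. We seek δ > 0 such that 0 < |y − 5| < δ implies |4/y − (4/5)| < ϵ.
|4/y − (4/5)| = 4·|5 − y|/(5·|y|) = 4|y − 5|/(5|y|).
Require δ ≤ 5/2 so that |y| > 5 − 5/2 = 5/2, hence 5|y| > 25/2.
Then |4/y − (4/5)| < 4|y − 5|/(25/2), which is < ϵ when |y − 5| < (25/8)ϵ.
Take δ = min(5/2, (25/8)ϵ). Then 0 < |y − 5| < δ gives both |y − 5| < 5/2 and |y − 5| < (25/8)ϵ, so |4/y − (4/5)| < ϵ.

δ = min(5/2, (25/8)ϵ)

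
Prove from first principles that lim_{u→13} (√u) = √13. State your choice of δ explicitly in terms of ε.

δ = min(13, √13·ε)

Suppose ε > 0. We want δ > 0 such that 0 < |u − 13| < δ implies |√u − √13| < ε.
Multiplying by the conjugate, |√u − √13| = |u − 13|/(√u + √13).
Restrict δ ≤ 13 so that |u − 13| < 13 forces u > 0, and then √u + √13 > √13.
Hence |√u − √13| < |u − 13|/√13, which is < ε once |u − 13| < √13·ε.
Take δ = min(13, √13·ε). If 0 < |u − 13| < δ then u > 0 and |√u − √13| < |u − 13|/√13 < ε.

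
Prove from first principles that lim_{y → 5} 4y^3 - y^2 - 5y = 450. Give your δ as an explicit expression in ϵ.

Suppose ϵ > 0. We want δ > 0 such that 0 < |y − 5| < δ implies |(4y^3 - y^2 - 5y) − 450| < ϵ.
(4y^3 - y^2 - 5y) − 450 = 4y^3 - y^2 - 5y - 450 = (y − 5)(4y^2 + 19y + 90).
So |(4y^3 - y^2 - 5y) − 450| = |y − 5|·|4y^2 + 19y + 90|.
Assume first that |y − 5| < 2, so |y| < 7. Then |4y^2 + 19y + 90| ≤ 4·7^2 + 19·7 + 90 = 419.
Hence |(4y^3 - y^2 - 5y) − 450| ≤ 419|y − 5| < ϵ provided |y − 5| < ϵ/419.
Choosing δ = min(2, ϵ/419) ensures both conditions, hence |(4y^3 - y^2 - 5y) − 450| < ϵ.

δ = min(2, ϵ/419)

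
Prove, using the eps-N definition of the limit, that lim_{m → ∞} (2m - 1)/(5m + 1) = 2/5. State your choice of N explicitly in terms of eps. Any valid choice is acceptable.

N = (7/25)/eps

Fix eps > 0. For m ≥ 1, |(2m - 1)/(5m + 1) − (2/5)| = |-7|/(5(5m + 1)) = 7/(5(5m + 1)).
Since 5m + 1 ≥ 5m for m ≥ 1, this is ≤ 7/(5·5m) = (7/25)/m.
So |(2m - 1)/(5m + 1) − (2/5)| < eps whenever m > (7/25)/eps.
Take N = (7/25)/eps. If m > N then |(2m - 1)/(5m + 1) − (2/5)| ≤ (7/25)/m < eps.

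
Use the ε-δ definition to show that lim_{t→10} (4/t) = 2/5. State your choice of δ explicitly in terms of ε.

Let ε > 0 be given. We seek δ > 0 such that 0 < |t − 10| < δ implies |4/t − (2/5)| < ε.
|4/t − (2/5)| = 4·|10 − t|/(10·|t|) = 4|t − 10|/(10|t|).
Require δ ≤ 5 so that |t| > 10 − 5 = 5, hence 10|t| > 50.
Then |4/t − (2/5)| < 4|t − 10|/50, which is < ε when |t − 10| < (25/2)ε.
Take δ = min(5, (25/2)ε). Then 0 < |t − 10| < δ gives both |t − 10| < 5 and |t − 10| < (25/2)ε, so |4/t − (2/5)| < ε.

δ = min(5, (25/2)ε)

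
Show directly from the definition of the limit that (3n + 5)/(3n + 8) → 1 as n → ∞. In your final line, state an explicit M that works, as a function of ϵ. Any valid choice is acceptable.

Let ϵ > 0 be given. For n ≥ 1, |(3n + 5)/(3n + 8) − 1| = |-9|/(3(3n + 8)) = 9/(3(3n + 8)).
Since 3n + 8 ≥ 3n for n ≥ 1, this is ≤ 9/(3·3n) = 1/n.
So |(3n + 5)/(3n + 8) − 1| < ϵ whenever n > 1/ϵ.
Take M = 1/ϵ. If n > M then |(3n + 5)/(3n + 8) − 1| ≤ 1/n < ϵ.

M = 1/ϵ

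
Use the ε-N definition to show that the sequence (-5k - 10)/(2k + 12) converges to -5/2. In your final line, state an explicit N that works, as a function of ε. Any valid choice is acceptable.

N = 10/ε

Fix ε > 0. For k ≥ 1, |(-5k - 10)/(2k + 12) + 5/2| = |40|/(2(2k + 12)) = 40/(2(2k + 12)).
Since 2k + 12 ≥ 2k for k ≥ 1, this is ≤ 40/(2·2k) = 10/k.
So |(-5k - 10)/(2k + 12) + 5/2| < ε whenever k > 10/ε.
Take N = 10/ε. If k > N then |(-5k - 10)/(2k + 12) + 5/2| ≤ 10/k < ε.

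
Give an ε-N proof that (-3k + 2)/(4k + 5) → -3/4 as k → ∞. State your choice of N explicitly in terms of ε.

N = (23/16)/ε

Let ε > 0. For k ≥ 1, |(-3k + 2)/(4k + 5) + 3/4| = |23|/(4(4k + 5)) = 23/(4(4k + 5)).
Since 4k + 5 ≥ 4k for k ≥ 1, this is ≤ 23/(4·4k) = (23/16)/k.
So |(-3k + 2)/(4k + 5) + 3/4| < ε whenever k > (23/16)/ε.
Take N = (23/16)/ε. If k > N then |(-3k + 2)/(4k + 5) + 3/4| ≤ (23/16)/k < ε.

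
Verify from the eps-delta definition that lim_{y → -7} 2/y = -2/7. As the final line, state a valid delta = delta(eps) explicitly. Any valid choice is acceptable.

delta = min(7/2, (49/4)eps)

Suppose eps > 0. We seek delta > 0 such that 0 < |y + 7| < delta implies |2/y + 2/7| < eps.
|2/y + 2/7| = 2·|-7 − y|/(7·|y|) = 2|y + 7|/(7|y|).
Restrict delta ≤ 7/2. Then |y + 7| < 7/2 gives |y| > 7/2, so 7|y| > 49/2.
Then |2/y + 2/7| < 2|y + 7|/(49/2), which is < eps when |y + 7| < (49/4)eps.
Take delta = min(7/2, (49/4)eps). Then 0 < |y + 7| < delta gives both |y + 7| < 7/2 and |y + 7| < (49/4)eps, so |2/y + 2/7| < eps.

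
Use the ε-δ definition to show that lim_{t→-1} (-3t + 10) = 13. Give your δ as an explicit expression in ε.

Suppose ε > 0. We need δ > 0 so that 0 < |t + 1| < δ implies |(-3t + 10) − 13| < ε.
Since (-3t + 10) − 13 = -3(t + 1), we have |(-3t + 10) − 13| = 3|t + 1|.
So 3|t + 1| < ε exactly when |t + 1| < ε/3.
Choosing δ = ε/3 gives |(-3t + 10) − 13| = 3|t + 1| < ε whenever |t + 1| < δ.

δ = ε/3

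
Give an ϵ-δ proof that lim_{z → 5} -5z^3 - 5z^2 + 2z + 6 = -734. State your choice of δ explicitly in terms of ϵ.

Suppose ϵ > 0. We want δ > 0 such that 0 < |z − 5| < δ implies |(-5z^3 - 5z^2 + 2z + 6) + 734| < ϵ.
(-5z^3 - 5z^2 + 2z + 6) + 734 = -5z^3 - 5z^2 + 2z + 740 = (z − 5)(-5z^2 - 30z - 148).
So |(-5z^3 - 5z^2 + 2z + 6) + 734| = |z − 5|·|-5z^2 - 30z - 148|.
Assume first that |z − 5| < 1, so |z| < 6. Then |-5z^2 - 30z - 148| ≤ 5·6^2 + 30·6 + 148 = 508.
Hence |(-5z^3 - 5z^2 + 2z + 6) + 734| ≤ 508|z − 5| < ϵ provided |z − 5| < ϵ/508.
Choosing δ = min(1, ϵ/508) ensures both conditions, hence |(-5z^3 - 5z^2 + 2z + 6) + 734| < ϵ.

δ = min(1, ϵ/508)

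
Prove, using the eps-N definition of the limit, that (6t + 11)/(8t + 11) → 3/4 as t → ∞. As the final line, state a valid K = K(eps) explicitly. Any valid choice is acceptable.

Let eps > 0 be given. We seek K > 0 such that t > K implies |(6t + 11)/(8t + 11) − (3/4)| < eps.
(6t + 11)/(8t + 11) − (3/4) = (8(6t + 11) − 6(8t + 11)) / (8(8t + 11)) = 22/(8(8t + 11)).
For t > 0 we have 8t + 11 > 8t, so |(6t + 11)/(8t + 11) − (3/4)| = 22/(8(8t + 11)) < 22/(8·8t) = (11/32)/t.
Thus |(6t + 11)/(8t + 11) − (3/4)| < eps whenever t > (11/32)/eps.
Take K = (11/32)/eps. If t > K then |(6t + 11)/(8t + 11) − (3/4)| < (11/32)/t < eps.

K = (11/32)/eps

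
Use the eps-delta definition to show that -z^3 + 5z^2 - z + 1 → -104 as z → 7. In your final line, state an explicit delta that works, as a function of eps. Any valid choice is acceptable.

Let eps > 0. We want delta > 0 such that 0 < |z − 7| < delta implies |(-z^3 + 5z^2 - z + 1) + 104| < eps.
(-z^3 + 5z^2 - z + 1) + 104 = -z^3 + 5z^2 - z + 105 = (z − 7)(-z^2 - 2z - 15).
So |(-z^3 + 5z^2 - z + 1) + 104| = |z − 7|·|-z^2 - 2z - 15|.
Assume first that |z − 7| < 2, so |z| < 9. Then |-z^2 - 2z - 15| ≤ 9^2 + 2·9 + 15 = 114.
Hence |(-z^3 + 5z^2 - z + 1) + 104| ≤ 114|z − 7| < eps provided |z − 7| < eps/114.
Choosing delta = min(2, eps/114) ensures both conditions, hence |(-z^3 + 5z^2 - z + 1) + 104| < eps.

delta = min(2, eps/114)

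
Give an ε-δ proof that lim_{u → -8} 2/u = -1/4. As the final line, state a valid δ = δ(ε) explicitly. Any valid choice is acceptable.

Let ε > 0 be given. We seek δ > 0 such that 0 < |u + 8| < δ implies |2/u + 1/4| < ε.
|2/u + 1/4| = 2·|-8 − u|/(8·|u|) = 2|u + 8|/(8|u|).
Restrict δ ≤ 4. Then |u + 8| < 4 gives |u| > 4, so 8|u| > 32.
Then |2/u + 1/4| < 2|u + 8|/32, which is < ε when |u + 8| < 16ε.
Take δ = min(4, 16ε). Then 0 < |u + 8| < δ gives both |u + 8| < 4 and |u + 8| < 16ε, so |2/u + 1/4| < ε.

δ = min(4, 16ε)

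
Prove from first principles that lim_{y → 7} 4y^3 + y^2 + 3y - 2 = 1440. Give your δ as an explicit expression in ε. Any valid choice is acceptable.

Suppose ε > 0. We want δ > 0 such that 0 < |y − 7| < δ implies |(4y^3 + y^2 + 3y - 2) − 1440| < ε.
(4y^3 + y^2 + 3y - 2) − 1440 = 4y^3 + y^2 + 3y - 1442 = (y − 7)(4y^2 + 29y + 206).
So |(4y^3 + y^2 + 3y - 2) − 1440| = |y − 7|·|4y^2 + 29y + 206|.
Assume first that |y − 7| < 1, so |y| < 8. Then |4y^2 + 29y + 206| ≤ 4·8^2 + 29·8 + 206 = 694.
Hence |(4y^3 + y^2 + 3y - 2) − 1440| ≤ 694|y − 7| < ε provided |y − 7| < ε/694.
Choosing δ = min(1, ε/694) ensures both conditions, hence |(4y^3 + y^2 + 3y - 2) − 1440| < ε.

δ = min(1, ε/694)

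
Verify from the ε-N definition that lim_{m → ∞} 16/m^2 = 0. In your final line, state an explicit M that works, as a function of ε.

M = (16/ε)^{1/2}

Fix ε > 0. For m ≥ 1, |16/m^2 − 0| = 16/m^2.
16/m^2 < ε ⇔ m^2 > 16/ε ⇔ m > (16/ε)^{1/2}.
Take M = (16/ε)^{1/2}. Then m > M implies 16/m^2 < ε.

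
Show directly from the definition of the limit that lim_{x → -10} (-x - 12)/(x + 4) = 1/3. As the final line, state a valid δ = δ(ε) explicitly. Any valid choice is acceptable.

δ = min(3, (9/4)ε)

Fix ε > 0. We want δ > 0 with 0 < |x + 10| < δ ⇒ |(-x - 12)/(x + 4) − (1/3)| < ε.
Combining over a common denominator, (-x - 12)/(x + 4) − (1/3) = [(-x - 12)·(-6) − (-2)·(x + 4)] / [(-6)·(x + 4)] = 8(x + 10) / ((-6)(x + 4)).
So |(-x - 12)/(x + 4) − (1/3)| = 8|x + 10| / (6·|x + 4|).
Require δ ≤ 3, so |x + 4| ≥ |-6| − |x + 10| > 6 − 3 = 3.
Hence |(-x - 12)/(x + 4) − (1/3)| < 8|x + 10|/(6·3) = (4/9)|x + 10|, which is < ε once |x + 10| < (9/4)ε.
Take δ = min(3, (9/4)ε). Then 0 < |x + 10| < δ forces both bounds, so |(-x - 12)/(x + 4) − (1/3)| < ε.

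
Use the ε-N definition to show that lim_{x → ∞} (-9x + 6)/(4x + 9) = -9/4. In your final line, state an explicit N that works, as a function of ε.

Fix ε > 0. We seek N > 0 such that x > N implies |(-9x + 6)/(4x + 9) + 9/4| < ε.
(-9x + 6)/(4x + 9) + 9/4 = (4(-9x + 6) − (-9)(4x + 9)) / (4(4x + 9)) = 105/(4(4x + 9)).
For x > 0 we have 4x + 9 > 4x, so |(-9x + 6)/(4x + 9) + 9/4| = 105/(4(4x + 9)) < 105/(4·4x) = (105/16)/x.
Thus |(-9x + 6)/(4x + 9) + 9/4| < ε whenever x > (105/16)/ε.
Take N = (105/16)/ε. If x > N then |(-9x + 6)/(4x + 9) + 9/4| < (105/16)/x < ε.

N = (105/16)/ε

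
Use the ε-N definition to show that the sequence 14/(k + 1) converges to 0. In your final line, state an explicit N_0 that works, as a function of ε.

N_0 = 14/ε

Fix ε > 0. For k ≥ 1, |14/(k + 1) − 0| = 14/(k + 1) ≤ 14/k.
We need 14/k < ε, i.e. k > 14/ε.
Take N_0 = 14/ε. If k > N_0 then |14/(k + 1)| ≤ 14/k < ε.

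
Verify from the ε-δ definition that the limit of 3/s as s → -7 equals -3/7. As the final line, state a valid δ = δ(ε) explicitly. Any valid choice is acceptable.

δ = min(7/2, (49/6)ε)

Let ε > 0 be given. We seek δ > 0 such that 0 < |s + 7| < δ implies |3/s + 3/7| < ε.
|3/s + 3/7| = 3·|-7 − s|/(7·|s|) = 3|s + 7|/(7|s|).
Require δ ≤ 7/2 so that |s| > 7 − 7/2 = 7/2, hence 7|s| > 49/2.
Then |3/s + 3/7| < 3|s + 7|/(49/2), which is < ε when |s + 7| < (49/6)ε.
Take δ = min(7/2, (49/6)ε). Then 0 < |s + 7| < δ gives both |s + 7| < 7/2 and |s + 7| < (49/6)ε, so |3/s + 3/7| < ε.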